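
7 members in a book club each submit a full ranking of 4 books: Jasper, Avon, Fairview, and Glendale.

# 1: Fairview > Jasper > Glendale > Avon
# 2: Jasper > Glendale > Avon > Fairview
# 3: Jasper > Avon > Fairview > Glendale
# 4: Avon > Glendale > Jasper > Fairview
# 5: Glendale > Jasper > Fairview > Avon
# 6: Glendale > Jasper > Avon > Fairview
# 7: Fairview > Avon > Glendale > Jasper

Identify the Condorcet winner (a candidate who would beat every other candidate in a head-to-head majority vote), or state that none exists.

Glendale

Head-to-head results (7 voters total):
Jasper vs Avon: Jasper wins 5–2.
Jasper vs Fairview: Jasper wins 5–2.
Jasper vs Glendale: Glendale wins 4–3.
Avon vs Fairview: Avon wins 4–3.
Avon vs Glendale: Glendale wins 4–3.
Fairview vs Glendale: Glendale wins 4–3.
Glendale beats each rival — Jasper (4–3), Avon (4–3), Fairview (4–3) — so Glendale is the Condorcet winner.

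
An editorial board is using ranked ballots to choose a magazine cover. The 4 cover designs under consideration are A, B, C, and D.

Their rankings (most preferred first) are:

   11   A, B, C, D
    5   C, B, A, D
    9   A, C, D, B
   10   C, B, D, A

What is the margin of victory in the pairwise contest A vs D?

Ballots ranking A above D: 11+5+9 = 25.
Ballots ranking D above A: 10.
A wins 25–10, a margin of 15.

15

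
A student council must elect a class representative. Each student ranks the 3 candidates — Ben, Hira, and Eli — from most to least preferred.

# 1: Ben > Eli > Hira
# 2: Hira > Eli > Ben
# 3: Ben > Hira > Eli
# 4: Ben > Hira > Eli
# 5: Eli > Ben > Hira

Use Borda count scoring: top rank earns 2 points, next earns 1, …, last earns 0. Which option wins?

Borda scores:
  Ben: 2 + 0 + 2 + 2 + 1 = 7
  Hira: 0 + 2 + 1 + 1 + 0 = 4
  Eli: 1 + 1 + 0 + 0 + 2 = 4
Ben has the highest total.

Ben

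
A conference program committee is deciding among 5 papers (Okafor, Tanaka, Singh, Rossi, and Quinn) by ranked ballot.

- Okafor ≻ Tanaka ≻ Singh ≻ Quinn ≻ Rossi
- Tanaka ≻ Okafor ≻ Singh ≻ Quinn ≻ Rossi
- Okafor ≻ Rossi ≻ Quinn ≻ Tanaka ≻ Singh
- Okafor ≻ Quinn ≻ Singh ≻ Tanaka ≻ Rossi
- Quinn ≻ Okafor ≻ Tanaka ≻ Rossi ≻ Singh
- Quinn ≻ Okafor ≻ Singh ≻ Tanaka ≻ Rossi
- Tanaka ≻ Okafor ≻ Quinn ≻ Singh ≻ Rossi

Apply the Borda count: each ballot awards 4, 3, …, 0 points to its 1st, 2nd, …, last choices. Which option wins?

Okafor

Borda scores:
  Okafor: 4 + 3 + 4 + 4 + 3 + 3 + 3 = 24
  Tanaka: 3 + 4 + 1 + 1 + 2 + 1 + 4 = 16
  Singh: 2 + 2 + 0 + 2 + 0 + 2 + 1 = 9
  Rossi: 0 + 0 + 3 + 0 + 1 + 0 + 0 = 4
  Quinn: 1 + 1 + 2 + 3 + 4 + 4 + 2 = 17
Okafor has the highest total.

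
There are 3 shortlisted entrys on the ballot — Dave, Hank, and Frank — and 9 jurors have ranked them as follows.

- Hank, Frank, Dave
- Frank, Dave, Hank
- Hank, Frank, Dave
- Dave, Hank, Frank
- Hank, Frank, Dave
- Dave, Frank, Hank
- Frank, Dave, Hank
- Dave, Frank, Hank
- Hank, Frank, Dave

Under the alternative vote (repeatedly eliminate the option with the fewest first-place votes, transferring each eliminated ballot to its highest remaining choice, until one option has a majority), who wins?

Round 1: Hank 4, Dave 3, Frank 2. Frank has the fewest and is eliminated.
Round 2: Dave 5, Hank 4. Dave has a majority.

Dave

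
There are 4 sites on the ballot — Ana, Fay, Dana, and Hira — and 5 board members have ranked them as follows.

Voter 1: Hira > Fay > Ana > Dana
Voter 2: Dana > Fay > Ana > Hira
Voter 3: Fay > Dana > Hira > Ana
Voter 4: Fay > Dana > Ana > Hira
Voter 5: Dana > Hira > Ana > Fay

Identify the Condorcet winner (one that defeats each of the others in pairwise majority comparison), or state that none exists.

Fay

Head-to-head results (5 voters total):
Ana vs Fay: Fay wins 4–1.
Ana vs Dana: Dana wins 4–1.
Ana vs Hira: Hira wins 3–2.
Fay vs Dana: Fay wins 3–2.
Fay vs Hira: Fay wins 3–2.
Dana vs Hira: Dana wins 4–1.
Fay beats each rival — Ana (4–1), Dana (3–2), Hira (3–2) — so Fay is the Condorcet winner.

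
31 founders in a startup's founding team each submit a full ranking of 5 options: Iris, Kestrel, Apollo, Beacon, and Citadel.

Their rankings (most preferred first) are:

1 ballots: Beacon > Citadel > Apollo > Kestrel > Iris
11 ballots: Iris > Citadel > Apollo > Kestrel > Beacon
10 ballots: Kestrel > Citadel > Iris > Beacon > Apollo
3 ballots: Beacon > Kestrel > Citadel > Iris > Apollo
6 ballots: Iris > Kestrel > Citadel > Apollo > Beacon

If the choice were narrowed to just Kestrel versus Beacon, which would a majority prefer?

Kestrel

Ballots ranking Kestrel above Beacon: 11+10+6 = 27.
Ballots ranking Beacon above Kestrel: 1+3 = 4.
Kestrel wins the head-to-head, 27–4.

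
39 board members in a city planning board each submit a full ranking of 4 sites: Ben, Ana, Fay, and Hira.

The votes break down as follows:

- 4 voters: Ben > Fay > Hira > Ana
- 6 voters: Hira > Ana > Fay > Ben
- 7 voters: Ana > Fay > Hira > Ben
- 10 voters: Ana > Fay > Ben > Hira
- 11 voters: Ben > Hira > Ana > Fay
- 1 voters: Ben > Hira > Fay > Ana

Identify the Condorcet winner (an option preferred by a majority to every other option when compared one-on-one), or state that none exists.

Head-to-head results (39 voters total):
Ben vs Ana: Ana wins 23–16.
Ben vs Fay: Fay wins 23–16.
Ben vs Hira: Ben wins 26–13.
Ana vs Fay: Ana wins 34–5.
Ana vs Hira: Hira wins 22–17.
Fay vs Hira: Fay wins 21–18.
No candidate beats all others: Ben beats Hira beats Ana beats Ben, a majority cycle.

None — there is no Condorcet winner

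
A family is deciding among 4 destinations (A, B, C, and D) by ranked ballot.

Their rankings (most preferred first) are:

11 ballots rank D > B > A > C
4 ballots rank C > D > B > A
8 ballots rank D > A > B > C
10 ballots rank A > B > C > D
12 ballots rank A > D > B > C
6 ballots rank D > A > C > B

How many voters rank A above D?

22

Ballots ranking A above D: 10+12 = 22.
Ballots ranking D above A: 11+4+8+6 = 29.
So 22 of 51 voters prefer A to D.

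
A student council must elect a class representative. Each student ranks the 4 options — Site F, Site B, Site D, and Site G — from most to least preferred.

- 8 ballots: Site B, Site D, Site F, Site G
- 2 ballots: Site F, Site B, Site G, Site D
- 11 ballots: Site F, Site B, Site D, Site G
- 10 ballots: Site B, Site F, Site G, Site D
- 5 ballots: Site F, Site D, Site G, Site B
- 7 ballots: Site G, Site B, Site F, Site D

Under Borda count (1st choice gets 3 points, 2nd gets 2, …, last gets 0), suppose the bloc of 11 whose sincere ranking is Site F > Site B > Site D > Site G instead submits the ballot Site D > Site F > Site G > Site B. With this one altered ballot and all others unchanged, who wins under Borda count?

Borda totals with the altered ballot: Site F 78, Site B 72, Site D 59, Site G 49.
The switch changes the winner from Site B to Site F.

Site F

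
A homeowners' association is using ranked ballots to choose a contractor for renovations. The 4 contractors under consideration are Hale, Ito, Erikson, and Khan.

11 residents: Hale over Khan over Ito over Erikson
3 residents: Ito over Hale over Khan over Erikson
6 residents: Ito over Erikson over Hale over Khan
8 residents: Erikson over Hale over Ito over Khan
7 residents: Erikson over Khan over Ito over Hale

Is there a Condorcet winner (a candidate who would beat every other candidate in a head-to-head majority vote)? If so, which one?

There is no Condorcet winner

Head-to-head results (35 voters total):
Hale vs Ito: Hale wins 19–16.
Hale vs Erikson: Erikson wins 21–14.
Hale vs Khan: Hale wins 28–7.
Ito vs Erikson: Ito wins 20–15.
Ito vs Khan: Khan wins 18–17.
Erikson vs Khan: Erikson wins 21–14.
No candidate beats all others: Hale beats Ito beats Erikson beats Hale, a majority cycle.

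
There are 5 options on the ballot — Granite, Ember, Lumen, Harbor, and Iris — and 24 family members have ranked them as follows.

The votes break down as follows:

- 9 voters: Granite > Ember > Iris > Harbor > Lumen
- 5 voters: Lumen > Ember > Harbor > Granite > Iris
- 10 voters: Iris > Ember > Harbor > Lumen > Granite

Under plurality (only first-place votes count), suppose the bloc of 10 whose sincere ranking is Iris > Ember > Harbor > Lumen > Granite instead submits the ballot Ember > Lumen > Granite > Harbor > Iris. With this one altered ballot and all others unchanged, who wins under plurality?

Ember

First-place totals with the altered ballot: Granite 9, Ember 10, Lumen 5, Harbor 0, Iris 0.
The switch changes the winner from Iris to Ember.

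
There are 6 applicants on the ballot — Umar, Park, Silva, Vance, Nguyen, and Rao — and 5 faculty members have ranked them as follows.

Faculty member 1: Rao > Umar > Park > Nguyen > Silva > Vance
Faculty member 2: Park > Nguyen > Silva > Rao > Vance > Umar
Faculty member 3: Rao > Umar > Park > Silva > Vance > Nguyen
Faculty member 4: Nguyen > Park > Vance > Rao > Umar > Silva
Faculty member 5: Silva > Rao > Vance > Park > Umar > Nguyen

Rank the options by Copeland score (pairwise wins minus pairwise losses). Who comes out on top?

Rao

Pairwise results:
  Umar vs Park: Park wins 3–2.
  Umar vs Silva: Umar wins 3–2.
  Umar vs Vance: Vance wins 3–2.
  Umar vs Nguyen: Umar wins 3–2.
  Umar vs Rao: Rao wins 5–0.
  Park vs Silva: Park wins 4–1.
  Park vs Vance: Park wins 4–1.
  Park vs Nguyen: Park wins 4–1.
  Park vs Rao: Rao wins 3–2.
  Silva vs Vance: Silva wins 4–1.
  Silva vs Nguyen: Nguyen wins 3–2.
  Silva vs Rao: Rao wins 3–2.
  Vance vs Nguyen: Nguyen wins 3–2.
  Vance vs Rao: Rao wins 4–1.
  Nguyen vs Rao: Rao wins 3–2.
Copeland scores (wins − losses):
  Umar: 2 − 3 = -1
  Park: 4 − 1 = 3
  Silva: 1 − 4 = -3
  Vance: 1 − 4 = -3
  Nguyen: 2 − 3 = -1
  Rao: 5 − 0 = 5
Rao has the best Copeland score.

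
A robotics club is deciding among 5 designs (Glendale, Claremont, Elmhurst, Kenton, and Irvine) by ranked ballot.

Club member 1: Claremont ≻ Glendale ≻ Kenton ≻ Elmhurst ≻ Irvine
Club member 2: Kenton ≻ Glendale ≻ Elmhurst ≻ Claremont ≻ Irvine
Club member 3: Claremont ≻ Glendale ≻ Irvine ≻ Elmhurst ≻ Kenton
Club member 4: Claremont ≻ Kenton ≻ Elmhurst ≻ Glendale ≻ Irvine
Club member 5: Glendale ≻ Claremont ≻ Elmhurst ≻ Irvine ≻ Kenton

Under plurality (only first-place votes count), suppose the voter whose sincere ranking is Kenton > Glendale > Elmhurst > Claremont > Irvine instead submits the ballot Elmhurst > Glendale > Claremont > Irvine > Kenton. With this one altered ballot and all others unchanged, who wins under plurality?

First-place totals with the altered ballot: Glendale 1, Claremont 3, Elmhurst 1, Kenton 0, Irvine 0.
The winner is unchanged: still Claremont.

Claremont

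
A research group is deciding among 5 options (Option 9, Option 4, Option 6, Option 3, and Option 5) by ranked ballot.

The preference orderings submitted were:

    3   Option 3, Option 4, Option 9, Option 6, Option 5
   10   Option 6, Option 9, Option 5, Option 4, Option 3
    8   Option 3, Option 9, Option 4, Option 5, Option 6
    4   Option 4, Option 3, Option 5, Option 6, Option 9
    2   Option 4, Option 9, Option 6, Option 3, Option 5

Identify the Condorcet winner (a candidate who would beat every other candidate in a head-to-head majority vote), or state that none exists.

Head-to-head results (27 voters total):
Option 9 vs Option 4: Option 9 wins 18–9.
Option 9 vs Option 6: Option 6 wins 14–13.
Option 9 vs Option 3: Option 3 wins 15–12.
Option 9 vs Option 5: Option 9 wins 23–4.
Option 4 vs Option 6: Option 4 wins 17–10.
Option 4 vs Option 3: Option 4 wins 16–11.
Option 4 vs Option 5: Option 4 wins 17–10.
Option 6 vs Option 3: Option 3 wins 15–12.
Option 6 vs Option 5: Option 6 wins 15–12.
Option 3 vs Option 5: Option 3 wins 17–10.
No candidate beats all others: Option 9 beats Option 4 beats Option 6 beats Option 9, a majority cycle.

No Condorcet winner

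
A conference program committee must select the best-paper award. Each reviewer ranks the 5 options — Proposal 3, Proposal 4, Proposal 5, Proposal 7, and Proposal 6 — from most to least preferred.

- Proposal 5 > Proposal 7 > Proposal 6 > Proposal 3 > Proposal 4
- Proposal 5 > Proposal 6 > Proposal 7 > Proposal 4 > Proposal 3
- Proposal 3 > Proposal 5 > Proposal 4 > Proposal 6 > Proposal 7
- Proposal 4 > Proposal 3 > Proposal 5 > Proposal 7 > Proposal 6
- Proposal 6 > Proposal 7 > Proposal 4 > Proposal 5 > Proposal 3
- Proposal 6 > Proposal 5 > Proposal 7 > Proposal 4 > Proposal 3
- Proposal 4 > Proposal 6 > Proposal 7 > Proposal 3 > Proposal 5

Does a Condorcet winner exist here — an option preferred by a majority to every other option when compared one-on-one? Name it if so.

Head-to-head results (7 voters total):
Proposal 3 vs Proposal 4: Proposal 4 wins 5–2.
Proposal 3 vs Proposal 5: Proposal 5 wins 4–3.
Proposal 3 vs Proposal 7: Proposal 7 wins 5–2.
Proposal 3 vs Proposal 6: Proposal 6 wins 5–2.
Proposal 4 vs Proposal 5: Proposal 5 wins 4–3.
Proposal 4 vs Proposal 7: Proposal 7 wins 4–3.
Proposal 4 vs Proposal 6: Proposal 6 wins 4–3.
Proposal 5 vs Proposal 7: Proposal 5 wins 5–2.
Proposal 5 vs Proposal 6: Proposal 5 wins 4–3.
Proposal 7 vs Proposal 6: Proposal 6 wins 5–2.
Proposal 5 beats each rival — Proposal 3 (4–3), Proposal 4 (4–3), Proposal 7 (5–2), Proposal 6 (4–3) — so Proposal 5 is the Condorcet winner.

Proposal 5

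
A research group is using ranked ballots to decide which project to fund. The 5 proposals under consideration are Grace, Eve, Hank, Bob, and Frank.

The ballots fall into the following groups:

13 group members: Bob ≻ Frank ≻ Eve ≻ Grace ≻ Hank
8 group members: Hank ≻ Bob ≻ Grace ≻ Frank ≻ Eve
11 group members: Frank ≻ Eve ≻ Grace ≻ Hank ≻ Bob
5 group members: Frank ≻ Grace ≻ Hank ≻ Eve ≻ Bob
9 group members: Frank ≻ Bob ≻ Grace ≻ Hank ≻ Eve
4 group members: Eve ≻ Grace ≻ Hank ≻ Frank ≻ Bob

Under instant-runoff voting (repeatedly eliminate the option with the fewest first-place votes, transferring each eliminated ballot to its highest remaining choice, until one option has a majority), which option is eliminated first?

Grace

Round 1: Frank 25, Bob 13, Hank 8, Eve 4, Grace 0. Grace has the fewest and is eliminated.
Round 2: Frank 25, Bob 13, Hank 8, Eve 4. Eve has the fewest and is eliminated.
Round 3: Frank 25, Bob 13, Hank 12. Hank has the fewest and is eliminated.
Round 4: Frank 29, Bob 21. Frank has a majority.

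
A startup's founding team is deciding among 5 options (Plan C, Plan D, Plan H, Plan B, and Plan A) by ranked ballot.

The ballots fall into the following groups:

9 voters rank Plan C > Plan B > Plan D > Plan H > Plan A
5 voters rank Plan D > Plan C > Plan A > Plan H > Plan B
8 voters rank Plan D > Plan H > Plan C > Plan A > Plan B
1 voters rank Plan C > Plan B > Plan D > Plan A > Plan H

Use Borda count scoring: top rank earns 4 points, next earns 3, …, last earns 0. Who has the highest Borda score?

Borda scores:
  Plan C: 9·4 + 5·3 + 8·2 + 4 = 71
  Plan D: 9·2 + 5·4 + 8·4 + 2 = 72
  Plan H: 9·1 + 5·1 + 8·3 + 0 = 38
  Plan B: 9·3 + 5·0 + 8·0 + 3 = 30
  Plan A: 9·0 + 5·2 + 8·1 + 1 = 19
Plan D has the highest total.

Plan D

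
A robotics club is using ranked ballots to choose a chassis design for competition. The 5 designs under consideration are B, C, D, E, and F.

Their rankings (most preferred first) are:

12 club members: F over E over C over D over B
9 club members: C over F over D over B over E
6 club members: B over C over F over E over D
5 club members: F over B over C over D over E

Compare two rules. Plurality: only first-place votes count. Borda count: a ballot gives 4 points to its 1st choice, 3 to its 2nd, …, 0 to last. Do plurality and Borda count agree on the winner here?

Yes

Plurality first-place counts: B 6, C 9, D 0, E 0, F 17 → F.
Borda totals: B 48, C 88, D 35, E 42, F 107 → F.
The two rules agree on F.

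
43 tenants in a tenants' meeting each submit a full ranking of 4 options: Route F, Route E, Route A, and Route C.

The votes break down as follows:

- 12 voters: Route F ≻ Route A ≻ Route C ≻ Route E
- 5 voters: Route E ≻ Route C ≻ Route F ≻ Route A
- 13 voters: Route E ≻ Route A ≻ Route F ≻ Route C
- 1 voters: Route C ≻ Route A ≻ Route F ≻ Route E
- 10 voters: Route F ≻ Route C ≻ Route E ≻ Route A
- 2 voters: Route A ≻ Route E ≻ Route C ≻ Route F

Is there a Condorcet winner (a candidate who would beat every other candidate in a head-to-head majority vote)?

Yes

Head-to-head results (43 voters total):
Route F vs Route E: Route F wins 23–20.
Route F vs Route A: Route F wins 27–16.
Route F vs Route C: Route F wins 35–8.
Route E vs Route A: Route E wins 28–15.
Route E vs Route C: Route C wins 23–20.
Route A vs Route C: Route A wins 27–16.
Route F beats each rival — Route E (23–20), Route A (27–16), Route C (35–8) — so Route F is the Condorcet winner.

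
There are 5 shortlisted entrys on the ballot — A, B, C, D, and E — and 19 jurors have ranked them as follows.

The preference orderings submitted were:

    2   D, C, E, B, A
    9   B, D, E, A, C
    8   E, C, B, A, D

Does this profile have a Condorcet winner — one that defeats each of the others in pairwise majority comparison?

Head-to-head results (19 voters total):
A vs B: B wins 19–0.
A vs C: C wins 10–9.
A vs D: D wins 11–8.
A vs E: E wins 19–0.
B vs C: C wins 10–9.
B vs D: B wins 17–2.
B vs E: E wins 10–9.
C vs D: D wins 11–8.
C vs E: E wins 17–2.
D vs E: D wins 11–8.
No candidate beats all others: B beats D beats C beats B, a majority cycle.

No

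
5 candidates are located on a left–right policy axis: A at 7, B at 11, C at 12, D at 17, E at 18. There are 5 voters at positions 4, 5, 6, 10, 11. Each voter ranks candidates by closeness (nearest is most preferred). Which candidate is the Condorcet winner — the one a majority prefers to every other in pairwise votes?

With single-peaked preferences on a line, the Condorcet winner is the candidate closest to the median voter.
The median voter (position 6) is closest to A at 7.
Check: A vs C — voters closer to A: 3 of 5.

A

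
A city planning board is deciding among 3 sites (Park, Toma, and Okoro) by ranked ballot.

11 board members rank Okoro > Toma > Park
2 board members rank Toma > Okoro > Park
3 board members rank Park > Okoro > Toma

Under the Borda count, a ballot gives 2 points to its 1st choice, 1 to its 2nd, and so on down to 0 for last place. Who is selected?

Borda scores:
  Park: 11·0 + 2·0 + 3·2 = 6
  Toma: 11·1 + 2·2 + 3·0 = 15
  Okoro: 11·2 + 2·1 + 3·1 = 27
Okoro has the highest total.

Okoro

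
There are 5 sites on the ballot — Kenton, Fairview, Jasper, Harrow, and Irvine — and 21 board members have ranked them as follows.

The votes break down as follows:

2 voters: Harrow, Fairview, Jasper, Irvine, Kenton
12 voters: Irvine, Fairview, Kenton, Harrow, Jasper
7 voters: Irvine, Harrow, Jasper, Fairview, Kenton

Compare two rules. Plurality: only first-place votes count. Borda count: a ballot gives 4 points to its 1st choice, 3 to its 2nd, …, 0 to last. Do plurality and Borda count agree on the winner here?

Yes

Plurality first-place counts: Kenton 0, Fairview 0, Jasper 0, Harrow 2, Irvine 19 → Irvine.
Borda totals: Kenton 24, Fairview 49, Jasper 18, Harrow 41, Irvine 78 → Irvine.
The two rules agree on Irvine.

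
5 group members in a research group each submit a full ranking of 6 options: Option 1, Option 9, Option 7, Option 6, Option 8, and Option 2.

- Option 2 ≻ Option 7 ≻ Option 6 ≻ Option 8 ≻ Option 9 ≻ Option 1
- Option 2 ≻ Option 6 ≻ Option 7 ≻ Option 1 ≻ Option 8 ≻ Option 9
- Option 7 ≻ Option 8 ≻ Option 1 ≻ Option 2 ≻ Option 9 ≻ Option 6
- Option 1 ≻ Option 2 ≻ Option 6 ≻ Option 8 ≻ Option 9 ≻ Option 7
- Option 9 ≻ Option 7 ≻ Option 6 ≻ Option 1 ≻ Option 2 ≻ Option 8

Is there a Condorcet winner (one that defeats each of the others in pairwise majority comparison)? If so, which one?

Head-to-head results (5 voters total):
Option 1 vs Option 9: Option 1 wins 3–2.
Option 1 vs Option 7: Option 7 wins 4–1.
Option 1 vs Option 6: Option 6 wins 3–2.
Option 1 vs Option 8: Option 1 wins 3–2.
Option 1 vs Option 2: Option 1 wins 3–2.
Option 9 vs Option 7: Option 7 wins 3–2.
Option 9 vs Option 6: Option 6 wins 3–2.
Option 9 vs Option 8: Option 8 wins 4–1.
Option 9 vs Option 2: Option 2 wins 4–1.
Option 7 vs Option 6: Option 7 wins 3–2.
Option 7 vs Option 8: Option 7 wins 4–1.
Option 7 vs Option 2: Option 2 wins 3–2.
Option 6 vs Option 8: Option 6 wins 4–1.
Option 6 vs Option 2: Option 2 wins 4–1.
Option 8 vs Option 2: Option 2 wins 4–1.
No candidate beats all others: Option 1 beats Option 2 beats Option 7 beats Option 1, a majority cycle.

No Condorcet winner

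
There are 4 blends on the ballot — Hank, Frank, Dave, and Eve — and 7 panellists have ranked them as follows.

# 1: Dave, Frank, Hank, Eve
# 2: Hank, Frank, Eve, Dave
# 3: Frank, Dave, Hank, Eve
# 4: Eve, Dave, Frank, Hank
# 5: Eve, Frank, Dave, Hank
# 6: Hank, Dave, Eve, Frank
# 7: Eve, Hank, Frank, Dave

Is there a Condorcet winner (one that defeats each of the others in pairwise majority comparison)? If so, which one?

No Condorcet winner

Head-to-head results (7 voters total):
Hank vs Frank: Frank wins 4–3.
Hank vs Dave: Dave wins 4–3.
Hank vs Eve: Hank wins 4–3.
Frank vs Dave: Frank wins 4–3.
Frank vs Eve: Eve wins 4–3.
Dave vs Eve: Eve wins 4–3.
No candidate beats all others: Hank beats Eve beats Frank beats Hank, a majority cycle.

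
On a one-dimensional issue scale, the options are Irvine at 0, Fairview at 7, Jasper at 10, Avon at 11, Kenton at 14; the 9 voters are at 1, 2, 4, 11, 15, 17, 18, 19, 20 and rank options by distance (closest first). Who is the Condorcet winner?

With single-peaked preferences on a line, the Condorcet winner is the candidate closest to the median voter.
The median voter (position 15) is closest to Kenton at 14.
Check: Kenton vs Irvine — voters closer to Kenton: 6 of 9.

Kenton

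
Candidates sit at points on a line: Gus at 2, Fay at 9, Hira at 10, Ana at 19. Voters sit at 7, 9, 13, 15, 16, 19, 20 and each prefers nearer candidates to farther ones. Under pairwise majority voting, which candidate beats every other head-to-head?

With single-peaked preferences on a line, the Condorcet winner is the candidate closest to the median voter.
The median voter (position 15) is closest to Ana at 19.
Check: Ana vs Gus — voters closer to Ana: 5 of 7.

Ana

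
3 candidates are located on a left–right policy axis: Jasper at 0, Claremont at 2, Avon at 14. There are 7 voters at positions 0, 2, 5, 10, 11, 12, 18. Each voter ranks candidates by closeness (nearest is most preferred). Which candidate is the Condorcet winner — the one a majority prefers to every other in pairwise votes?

With single-peaked preferences on a line, the Condorcet winner is the candidate closest to the median voter.
The median voter (position 10) is closest to Avon at 14.
Check: Avon vs Claremont — voters closer to Avon: 4 of 7.

Avon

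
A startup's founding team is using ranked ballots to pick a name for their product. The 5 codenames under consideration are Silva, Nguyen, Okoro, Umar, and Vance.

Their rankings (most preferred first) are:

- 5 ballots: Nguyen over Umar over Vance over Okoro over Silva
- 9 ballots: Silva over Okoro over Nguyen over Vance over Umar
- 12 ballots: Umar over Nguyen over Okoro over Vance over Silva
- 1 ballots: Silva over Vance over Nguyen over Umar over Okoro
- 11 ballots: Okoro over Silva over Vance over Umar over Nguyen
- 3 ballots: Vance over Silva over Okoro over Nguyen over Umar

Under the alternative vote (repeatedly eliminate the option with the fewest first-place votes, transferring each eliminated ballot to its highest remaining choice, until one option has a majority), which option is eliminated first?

Vance

Round 1: Umar 12, Okoro 11, Silva 10, Nguyen 5, Vance 3. Vance has the fewest and is eliminated.
Round 2: Silva 13, Umar 12, Okoro 11, Nguyen 5. Nguyen has the fewest and is eliminated.
Round 3: Umar 17, Silva 13, Okoro 11. Okoro has the fewest and is eliminated.
Round 4: Silva 24, Umar 17. Silva has a majority.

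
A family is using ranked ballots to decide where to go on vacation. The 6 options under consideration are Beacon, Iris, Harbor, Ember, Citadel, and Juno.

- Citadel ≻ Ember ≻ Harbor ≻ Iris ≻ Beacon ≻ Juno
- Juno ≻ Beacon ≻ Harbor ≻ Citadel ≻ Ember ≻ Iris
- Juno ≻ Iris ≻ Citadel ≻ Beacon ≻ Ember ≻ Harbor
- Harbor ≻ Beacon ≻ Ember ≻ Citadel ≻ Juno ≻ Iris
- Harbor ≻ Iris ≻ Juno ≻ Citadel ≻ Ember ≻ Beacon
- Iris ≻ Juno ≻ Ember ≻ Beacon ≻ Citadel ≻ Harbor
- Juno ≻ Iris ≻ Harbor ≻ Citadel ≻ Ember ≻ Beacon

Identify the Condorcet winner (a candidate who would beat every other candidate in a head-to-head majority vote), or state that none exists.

Head-to-head results (7 voters total):
Beacon vs Iris: Iris wins 5–2.
Beacon vs Harbor: Harbor wins 4–3.
Beacon vs Ember: Ember wins 4–3.
Beacon vs Citadel: Citadel wins 4–3.
Beacon vs Juno: Juno wins 5–2.
Iris vs Harbor: Harbor wins 4–3.
Iris vs Ember: Iris wins 4–3.
Iris vs Citadel: Iris wins 4–3.
Iris vs Juno: Juno wins 4–3.
Harbor vs Ember: Harbor wins 4–3.
Harbor vs Citadel: Harbor wins 4–3.
Harbor vs Juno: Juno wins 4–3.
Ember vs Citadel: Citadel wins 5–2.
Ember vs Juno: Juno wins 5–2.
Citadel vs Juno: Juno wins 5–2.
Juno beats each rival — Beacon (5–2), Iris (4–3), Harbor (4–3), Ember (5–2), Citadel (5–2) — so Juno is the Condorcet winner.

Juno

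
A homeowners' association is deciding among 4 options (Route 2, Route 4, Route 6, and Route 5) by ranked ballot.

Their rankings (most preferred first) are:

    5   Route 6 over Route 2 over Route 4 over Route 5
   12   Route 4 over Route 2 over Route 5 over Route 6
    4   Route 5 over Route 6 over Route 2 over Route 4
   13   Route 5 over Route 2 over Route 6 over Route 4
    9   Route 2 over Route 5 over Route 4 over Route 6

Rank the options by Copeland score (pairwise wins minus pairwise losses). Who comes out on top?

Route 2

Pairwise results:
  Route 2 vs Route 4: Route 2 wins 31–12.
  Route 2 vs Route 6: Route 2 wins 34–9.
  Route 2 vs Route 5: Route 2 wins 26–17.
  Route 4 vs Route 6: Route 6 wins 22–21.
  Route 4 vs Route 5: Route 5 wins 26–17.
  Route 6 vs Route 5: Route 5 wins 38–5.
Copeland scores (wins − losses):
  Route 2: 3 − 0 = 3
  Route 4: 0 − 3 = -3
  Route 6: 1 − 2 = -1
  Route 5: 2 − 1 = 1
Route 2 has the best Copeland score.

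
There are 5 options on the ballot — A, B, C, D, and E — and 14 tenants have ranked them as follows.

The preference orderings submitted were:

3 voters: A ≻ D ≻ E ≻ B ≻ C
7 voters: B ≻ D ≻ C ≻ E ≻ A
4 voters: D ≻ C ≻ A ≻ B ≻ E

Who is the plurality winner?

First-place vote totals:
  A: 3
  B: 7
  C: 0
  D: 4
  E: 0
B has the most first-place votes.

B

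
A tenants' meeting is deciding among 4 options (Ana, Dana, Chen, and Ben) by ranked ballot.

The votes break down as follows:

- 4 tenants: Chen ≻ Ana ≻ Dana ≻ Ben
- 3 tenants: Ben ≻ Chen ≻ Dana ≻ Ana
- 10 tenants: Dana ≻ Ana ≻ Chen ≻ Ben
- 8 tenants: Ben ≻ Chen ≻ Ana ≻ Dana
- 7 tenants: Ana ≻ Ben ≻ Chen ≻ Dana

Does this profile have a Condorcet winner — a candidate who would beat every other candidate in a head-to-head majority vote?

Yes

Head-to-head results (32 voters total):
Ana vs Dana: Ana wins 19–13.
Ana vs Chen: Ana wins 17–15.
Ana vs Ben: Ana wins 21–11.
Dana vs Chen: Chen wins 22–10.
Dana vs Ben: Ben wins 18–14.
Chen vs Ben: Ben wins 18–14.
Ana beats each rival — Dana (19–13), Chen (17–15), Ben (21–11) — so Ana is the Condorcet winner.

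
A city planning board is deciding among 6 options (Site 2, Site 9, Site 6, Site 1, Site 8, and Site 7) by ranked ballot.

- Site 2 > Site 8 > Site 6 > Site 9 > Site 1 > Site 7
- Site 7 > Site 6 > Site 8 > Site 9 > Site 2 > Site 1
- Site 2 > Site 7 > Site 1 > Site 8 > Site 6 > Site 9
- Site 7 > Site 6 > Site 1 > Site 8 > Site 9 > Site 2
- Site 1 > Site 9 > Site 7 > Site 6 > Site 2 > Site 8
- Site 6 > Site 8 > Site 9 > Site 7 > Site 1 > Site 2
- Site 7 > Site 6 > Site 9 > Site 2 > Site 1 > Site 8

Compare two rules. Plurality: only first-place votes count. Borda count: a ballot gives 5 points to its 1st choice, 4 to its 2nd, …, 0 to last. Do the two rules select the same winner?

Plurality first-place counts: Site 2 2, Site 9 0, Site 6 1, Site 1 1, Site 8 0, Site 7 3 → Site 7.
Borda totals: Site 2 14, Site 9 15, Site 6 23, Site 1 14, Site 8 15, Site 7 24 → Site 7.
The two rules agree on Site 7.

Yes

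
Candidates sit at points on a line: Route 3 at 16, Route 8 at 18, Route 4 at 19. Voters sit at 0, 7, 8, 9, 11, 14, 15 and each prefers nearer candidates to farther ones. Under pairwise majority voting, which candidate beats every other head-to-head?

Route 3

With single-peaked preferences on a line, the Condorcet winner is the candidate closest to the median voter.
The median voter (position 9) is closest to Route 3 at 16.
Check: Route 3 vs Route 8 — voters closer to Route 3: 7 of 7.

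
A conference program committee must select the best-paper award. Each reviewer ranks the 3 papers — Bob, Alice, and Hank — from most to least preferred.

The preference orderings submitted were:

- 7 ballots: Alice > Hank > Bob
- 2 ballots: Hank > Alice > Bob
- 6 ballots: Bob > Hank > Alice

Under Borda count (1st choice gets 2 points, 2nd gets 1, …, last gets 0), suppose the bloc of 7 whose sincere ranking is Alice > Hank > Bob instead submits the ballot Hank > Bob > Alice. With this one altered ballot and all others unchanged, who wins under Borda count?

Borda totals with the altered ballot: Bob 19, Alice 2, Hank 24.
The winner is unchanged: still Hank.

Hank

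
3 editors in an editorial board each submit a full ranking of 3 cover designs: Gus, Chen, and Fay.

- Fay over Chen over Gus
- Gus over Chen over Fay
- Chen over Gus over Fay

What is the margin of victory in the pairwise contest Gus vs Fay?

Ballots ranking Gus above Fay: 2.
Ballots ranking Fay above Gus: 1.
Gus wins 2–1, a margin of 1.

1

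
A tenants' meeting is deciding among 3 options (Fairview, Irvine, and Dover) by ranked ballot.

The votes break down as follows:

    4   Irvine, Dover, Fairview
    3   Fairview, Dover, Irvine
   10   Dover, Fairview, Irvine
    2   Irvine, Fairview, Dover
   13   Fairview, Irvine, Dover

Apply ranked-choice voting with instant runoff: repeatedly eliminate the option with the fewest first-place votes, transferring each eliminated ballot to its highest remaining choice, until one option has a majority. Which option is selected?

Round 1: Fairview 16, Dover 10, Irvine 6. Irvine has the fewest and is eliminated.
Round 2: Fairview 18, Dover 14. Fairview has a majority.

Fairview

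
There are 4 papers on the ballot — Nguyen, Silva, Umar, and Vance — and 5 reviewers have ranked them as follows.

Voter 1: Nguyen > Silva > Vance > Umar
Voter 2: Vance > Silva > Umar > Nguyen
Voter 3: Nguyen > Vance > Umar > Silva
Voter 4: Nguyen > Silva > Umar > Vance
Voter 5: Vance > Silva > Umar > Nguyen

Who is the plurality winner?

First-place vote totals:
  Nguyen: 3
  Silva: 0
  Umar: 0
  Vance: 2
Nguyen has the most first-place votes.

Nguyen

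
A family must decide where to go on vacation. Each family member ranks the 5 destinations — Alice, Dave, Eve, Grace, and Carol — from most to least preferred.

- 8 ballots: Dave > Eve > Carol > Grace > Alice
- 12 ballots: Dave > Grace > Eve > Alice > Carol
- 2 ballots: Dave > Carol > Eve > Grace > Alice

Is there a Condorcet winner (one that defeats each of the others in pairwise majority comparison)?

Yes

Head-to-head results (22 voters total):
Alice vs Dave: Dave wins 22–0.
Alice vs Eve: Eve wins 22–0.
Alice vs Grace: Grace wins 22–0.
Alice vs Carol: Alice wins 12–10.
Dave vs Eve: Dave wins 22–0.
Dave vs Grace: Dave wins 22–0.
Dave vs Carol: Dave wins 22–0.
Eve vs Grace: Grace wins 12–10.
Eve vs Carol: Eve wins 20–2.
Grace vs Carol: Grace wins 12–10.
Dave beats each rival — Alice (22–0), Eve (22–0), Grace (22–0), Carol (22–0) — so Dave is the Condorcet winner.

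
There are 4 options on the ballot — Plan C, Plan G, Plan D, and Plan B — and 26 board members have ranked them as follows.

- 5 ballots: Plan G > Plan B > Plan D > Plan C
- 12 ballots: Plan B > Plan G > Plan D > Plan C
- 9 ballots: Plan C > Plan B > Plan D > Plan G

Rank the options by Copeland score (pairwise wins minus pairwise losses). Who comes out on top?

Pairwise results:
  Plan C vs Plan G: Plan G wins 17–9.
  Plan C vs Plan D: Plan D wins 17–9.
  Plan C vs Plan B: Plan B wins 17–9.
  Plan G vs Plan D: Plan G wins 17–9.
  Plan G vs Plan B: Plan B wins 21–5.
  Plan D vs Plan B: Plan B wins 26–0.
Copeland scores (wins − losses):
  Plan C: 0 − 3 = -3
  Plan G: 2 − 1 = 1
  Plan D: 1 − 2 = -1
  Plan B: 3 − 0 = 3
Plan B has the best Copeland score.

Plan B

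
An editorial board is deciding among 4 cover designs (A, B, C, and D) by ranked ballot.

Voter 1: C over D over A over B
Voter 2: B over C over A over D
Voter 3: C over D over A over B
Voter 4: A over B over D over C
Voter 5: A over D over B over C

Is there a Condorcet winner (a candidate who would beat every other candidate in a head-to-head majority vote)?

Head-to-head results (5 voters total):
A vs B: A wins 4–1.
A vs C: C wins 3–2.
A vs D: A wins 3–2.
B vs C: B wins 3–2.
B vs D: D wins 3–2.
C vs D: C wins 3–2.
No candidate beats all others: A beats B beats C beats A, a majority cycle.

No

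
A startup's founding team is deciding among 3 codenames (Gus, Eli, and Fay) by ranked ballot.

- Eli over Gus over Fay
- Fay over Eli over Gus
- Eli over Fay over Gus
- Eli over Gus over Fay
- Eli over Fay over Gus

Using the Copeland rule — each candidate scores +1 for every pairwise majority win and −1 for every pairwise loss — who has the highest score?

Eli

Pairwise results:
  Gus vs Eli: Eli wins 5–0.
  Gus vs Fay: Fay wins 3–2.
  Eli vs Fay: Eli wins 4–1.
Copeland scores (wins − losses):
  Gus: 0 − 2 = -2
  Eli: 2 − 0 = 2
  Fay: 1 − 1 = 0
Eli has the best Copeland score.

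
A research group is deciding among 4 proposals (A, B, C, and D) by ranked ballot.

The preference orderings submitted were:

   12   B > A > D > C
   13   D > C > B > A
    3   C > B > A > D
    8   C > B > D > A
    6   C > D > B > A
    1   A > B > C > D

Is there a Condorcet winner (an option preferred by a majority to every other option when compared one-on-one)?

Head-to-head results (43 voters total):
A vs B: B wins 42–1.
A vs C: C wins 30–13.
A vs D: D wins 27–16.
B vs C: C wins 30–13.
B vs D: B wins 24–19.
C vs D: D wins 25–18.
No candidate beats all others: B beats D beats C beats B, a majority cycle.

No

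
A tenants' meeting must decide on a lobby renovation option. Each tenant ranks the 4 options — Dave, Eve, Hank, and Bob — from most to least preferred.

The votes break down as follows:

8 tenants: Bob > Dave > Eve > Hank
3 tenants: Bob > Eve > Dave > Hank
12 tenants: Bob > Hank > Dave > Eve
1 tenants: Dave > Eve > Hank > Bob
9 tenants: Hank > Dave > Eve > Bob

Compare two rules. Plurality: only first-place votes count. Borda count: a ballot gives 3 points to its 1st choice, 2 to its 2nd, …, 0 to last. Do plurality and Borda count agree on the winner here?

Yes

Plurality first-place counts: Dave 1, Eve 0, Hank 9, Bob 23 → Bob.
Borda totals: Dave 52, Eve 25, Hank 52, Bob 69 → Bob.
The two rules agree on Bob.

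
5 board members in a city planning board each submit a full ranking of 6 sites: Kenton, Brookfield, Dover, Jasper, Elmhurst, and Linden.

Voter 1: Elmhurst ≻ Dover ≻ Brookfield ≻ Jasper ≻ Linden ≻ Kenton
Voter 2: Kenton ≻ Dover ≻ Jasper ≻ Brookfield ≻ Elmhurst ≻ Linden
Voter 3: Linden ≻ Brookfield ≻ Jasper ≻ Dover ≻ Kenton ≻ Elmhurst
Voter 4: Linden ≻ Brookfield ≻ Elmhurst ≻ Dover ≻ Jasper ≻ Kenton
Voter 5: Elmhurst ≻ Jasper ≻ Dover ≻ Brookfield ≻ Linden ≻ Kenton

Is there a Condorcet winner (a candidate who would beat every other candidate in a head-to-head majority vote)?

Head-to-head results (5 voters total):
Kenton vs Brookfield: Brookfield wins 4–1.
Kenton vs Dover: Dover wins 4–1.
Kenton vs Jasper: Jasper wins 4–1.
Kenton vs Elmhurst: Elmhurst wins 3–2.
Kenton vs Linden: Linden wins 4–1.
Brookfield vs Dover: Dover wins 3–2.
Brookfield vs Jasper: Brookfield wins 3–2.
Brookfield vs Elmhurst: Brookfield wins 3–2.
Brookfield vs Linden: Brookfield wins 3–2.
Dover vs Jasper: Dover wins 3–2.
Dover vs Elmhurst: Elmhurst wins 3–2.
Dover vs Linden: Dover wins 3–2.
Jasper vs Elmhurst: Elmhurst wins 3–2.
Jasper vs Linden: Jasper wins 3–2.
Elmhurst vs Linden: Elmhurst wins 3–2.
No candidate beats all others: Brookfield beats Elmhurst beats Dover beats Brookfield, a majority cycle.

No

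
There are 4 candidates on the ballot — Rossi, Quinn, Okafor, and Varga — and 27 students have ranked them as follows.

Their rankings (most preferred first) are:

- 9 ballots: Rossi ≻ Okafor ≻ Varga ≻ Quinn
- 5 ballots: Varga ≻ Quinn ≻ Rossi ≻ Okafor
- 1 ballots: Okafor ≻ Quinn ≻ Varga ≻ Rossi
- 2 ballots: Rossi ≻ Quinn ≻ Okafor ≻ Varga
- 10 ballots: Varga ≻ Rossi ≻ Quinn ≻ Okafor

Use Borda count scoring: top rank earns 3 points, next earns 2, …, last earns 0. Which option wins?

Rossi

Borda scores:
  Rossi: 9·3 + 5·1 + 0 + 2·3 + 10·2 = 58
  Quinn: 9·0 + 5·2 + 2 + 2·2 + 10·1 = 26
  Okafor: 9·2 + 5·0 + 3 + 2·1 + 10·0 = 23
  Varga: 9·1 + 5·3 + 1 + 2·0 + 10·3 = 55
Rossi has the highest total.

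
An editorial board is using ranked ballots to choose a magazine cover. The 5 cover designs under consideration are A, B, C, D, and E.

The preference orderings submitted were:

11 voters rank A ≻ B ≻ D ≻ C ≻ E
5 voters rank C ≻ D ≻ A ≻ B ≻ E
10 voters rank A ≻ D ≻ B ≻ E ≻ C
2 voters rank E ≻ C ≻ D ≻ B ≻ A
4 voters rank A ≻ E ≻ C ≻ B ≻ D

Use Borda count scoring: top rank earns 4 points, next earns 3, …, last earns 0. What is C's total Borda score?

45

Borda scores:
  A: 11·4 + 5·2 + 10·4 + 2·0 + 4·4 = 110
  B: 11·3 + 5·1 + 10·2 + 2·1 + 4·1 = 64
  C: 11·1 + 5·4 + 10·0 + 2·3 + 4·2 = 45
  D: 11·2 + 5·3 + 10·3 + 2·2 + 4·0 = 71
  E: 11·0 + 5·0 + 10·1 + 2·4 + 4·3 = 30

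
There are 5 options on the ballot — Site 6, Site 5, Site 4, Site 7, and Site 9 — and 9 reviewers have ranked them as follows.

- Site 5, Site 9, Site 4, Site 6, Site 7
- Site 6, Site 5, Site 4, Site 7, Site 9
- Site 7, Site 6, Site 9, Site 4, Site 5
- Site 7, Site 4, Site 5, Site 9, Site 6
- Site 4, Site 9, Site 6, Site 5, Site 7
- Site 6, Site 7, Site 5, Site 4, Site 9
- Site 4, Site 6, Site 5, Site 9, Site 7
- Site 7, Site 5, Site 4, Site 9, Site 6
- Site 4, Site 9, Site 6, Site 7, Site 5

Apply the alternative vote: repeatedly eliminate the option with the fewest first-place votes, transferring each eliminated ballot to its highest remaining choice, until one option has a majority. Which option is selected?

Site 4

Round 1: Site 4 3, Site 7 3, Site 6 2, Site 5 1, Site 9 0. Site 9 has the fewest and is eliminated.
Round 2: Site 4 3, Site 7 3, Site 6 2, Site 5 1. Site 5 has the fewest and is eliminated.
Round 3: Site 4 4, Site 7 3, Site 6 2. Site 6 has the fewest and is eliminated.
Round 4: Site 4 5, Site 7 4. Site 4 has a majority.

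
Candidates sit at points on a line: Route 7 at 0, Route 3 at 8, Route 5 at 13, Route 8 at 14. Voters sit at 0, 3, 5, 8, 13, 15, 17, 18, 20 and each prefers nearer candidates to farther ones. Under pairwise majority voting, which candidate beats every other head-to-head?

With single-peaked preferences on a line, the Condorcet winner is the candidate closest to the median voter.
The median voter (position 13) is closest to Route 5 at 13.
Check: Route 5 vs Route 8 — voters closer to Route 5: 5 of 9.

Route 5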